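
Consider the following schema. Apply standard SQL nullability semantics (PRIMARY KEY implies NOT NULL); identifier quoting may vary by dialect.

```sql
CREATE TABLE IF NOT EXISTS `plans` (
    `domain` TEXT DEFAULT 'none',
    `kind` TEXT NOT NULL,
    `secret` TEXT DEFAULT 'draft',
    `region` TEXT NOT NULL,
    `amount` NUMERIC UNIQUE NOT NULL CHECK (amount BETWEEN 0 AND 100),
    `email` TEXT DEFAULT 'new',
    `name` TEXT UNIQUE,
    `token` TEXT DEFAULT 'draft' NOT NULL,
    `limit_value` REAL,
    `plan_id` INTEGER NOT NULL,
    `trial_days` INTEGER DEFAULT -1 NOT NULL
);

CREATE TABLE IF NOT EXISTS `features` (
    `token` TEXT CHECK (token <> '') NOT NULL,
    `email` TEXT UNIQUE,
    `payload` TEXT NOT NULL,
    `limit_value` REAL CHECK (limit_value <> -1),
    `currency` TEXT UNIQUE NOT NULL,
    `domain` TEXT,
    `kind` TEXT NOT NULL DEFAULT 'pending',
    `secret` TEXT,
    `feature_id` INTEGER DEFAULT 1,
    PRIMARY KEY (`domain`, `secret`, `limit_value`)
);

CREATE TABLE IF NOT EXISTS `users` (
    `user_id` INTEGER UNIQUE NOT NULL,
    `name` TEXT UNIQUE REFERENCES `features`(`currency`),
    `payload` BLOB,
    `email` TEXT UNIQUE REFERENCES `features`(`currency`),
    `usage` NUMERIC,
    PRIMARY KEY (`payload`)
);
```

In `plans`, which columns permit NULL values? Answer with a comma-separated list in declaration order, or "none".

- domain: DEFAULT only fills an omitted column; an explicit NULL is still allowed → nullable.
- kind: declared NOT NULL → not nullable.
- secret: DEFAULT only fills an omitted column; an explicit NULL is still allowed → nullable.
- region: declared NOT NULL → not nullable.
- amount: declared NOT NULL → not nullable.
- email: DEFAULT only fills an omitted column; an explicit NULL is still allowed → nullable.
- name: UNIQUE does not imply NOT NULL → nullable.
- token: declared NOT NULL → not nullable.
- limit_value: no NOT NULL constraint applies → nullable.
- plan_id: declared NOT NULL → not nullable.
- trial_days: declared NOT NULL → not nullable.

domain, secret, email, name, limit_value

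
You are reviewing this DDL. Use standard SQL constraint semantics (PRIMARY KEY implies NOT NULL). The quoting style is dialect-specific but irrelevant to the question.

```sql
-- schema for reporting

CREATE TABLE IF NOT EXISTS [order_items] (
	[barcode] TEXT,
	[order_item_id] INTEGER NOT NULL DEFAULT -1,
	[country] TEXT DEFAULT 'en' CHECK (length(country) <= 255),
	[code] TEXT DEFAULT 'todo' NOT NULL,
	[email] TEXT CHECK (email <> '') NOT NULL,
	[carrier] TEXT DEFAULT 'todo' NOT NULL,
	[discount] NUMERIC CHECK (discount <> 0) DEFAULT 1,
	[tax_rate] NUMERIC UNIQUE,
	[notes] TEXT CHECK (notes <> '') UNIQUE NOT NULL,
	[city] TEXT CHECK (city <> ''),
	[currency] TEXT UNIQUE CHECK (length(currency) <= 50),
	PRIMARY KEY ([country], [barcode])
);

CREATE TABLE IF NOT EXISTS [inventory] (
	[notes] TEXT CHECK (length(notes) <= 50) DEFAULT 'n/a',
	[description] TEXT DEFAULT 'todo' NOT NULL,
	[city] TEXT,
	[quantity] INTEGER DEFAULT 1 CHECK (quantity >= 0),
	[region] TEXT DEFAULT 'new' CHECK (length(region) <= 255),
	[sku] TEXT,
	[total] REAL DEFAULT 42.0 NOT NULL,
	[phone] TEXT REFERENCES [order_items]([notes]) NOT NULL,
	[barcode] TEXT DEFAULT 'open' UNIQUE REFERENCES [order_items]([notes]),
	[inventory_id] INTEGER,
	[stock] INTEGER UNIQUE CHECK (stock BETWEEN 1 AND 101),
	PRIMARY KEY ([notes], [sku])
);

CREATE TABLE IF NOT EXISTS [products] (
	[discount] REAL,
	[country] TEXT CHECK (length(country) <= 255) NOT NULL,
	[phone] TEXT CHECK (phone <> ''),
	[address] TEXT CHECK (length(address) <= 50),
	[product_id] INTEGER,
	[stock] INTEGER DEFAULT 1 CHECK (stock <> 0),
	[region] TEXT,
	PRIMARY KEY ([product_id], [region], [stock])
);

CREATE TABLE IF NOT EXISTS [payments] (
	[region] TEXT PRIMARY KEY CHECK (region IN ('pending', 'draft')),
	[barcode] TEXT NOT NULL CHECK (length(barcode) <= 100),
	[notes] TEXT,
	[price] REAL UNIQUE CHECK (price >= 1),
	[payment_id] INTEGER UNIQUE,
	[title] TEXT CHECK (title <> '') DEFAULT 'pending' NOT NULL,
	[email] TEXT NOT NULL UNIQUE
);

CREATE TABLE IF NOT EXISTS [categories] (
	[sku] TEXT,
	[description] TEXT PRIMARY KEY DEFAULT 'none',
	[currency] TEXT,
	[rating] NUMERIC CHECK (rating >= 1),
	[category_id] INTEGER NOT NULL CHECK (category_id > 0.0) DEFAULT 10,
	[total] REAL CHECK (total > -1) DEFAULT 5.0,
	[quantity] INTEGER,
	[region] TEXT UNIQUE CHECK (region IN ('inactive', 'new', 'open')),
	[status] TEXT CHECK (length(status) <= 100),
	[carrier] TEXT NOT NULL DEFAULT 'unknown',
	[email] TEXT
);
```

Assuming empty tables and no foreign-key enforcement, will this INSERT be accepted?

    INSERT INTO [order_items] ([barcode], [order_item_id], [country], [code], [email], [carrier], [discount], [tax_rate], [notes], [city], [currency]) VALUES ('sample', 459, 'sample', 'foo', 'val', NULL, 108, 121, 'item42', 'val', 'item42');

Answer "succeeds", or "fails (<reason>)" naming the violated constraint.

carrier is explicitly set to NULL, but carrier is declared NOT NULL.

fails (NOT NULL on carrier)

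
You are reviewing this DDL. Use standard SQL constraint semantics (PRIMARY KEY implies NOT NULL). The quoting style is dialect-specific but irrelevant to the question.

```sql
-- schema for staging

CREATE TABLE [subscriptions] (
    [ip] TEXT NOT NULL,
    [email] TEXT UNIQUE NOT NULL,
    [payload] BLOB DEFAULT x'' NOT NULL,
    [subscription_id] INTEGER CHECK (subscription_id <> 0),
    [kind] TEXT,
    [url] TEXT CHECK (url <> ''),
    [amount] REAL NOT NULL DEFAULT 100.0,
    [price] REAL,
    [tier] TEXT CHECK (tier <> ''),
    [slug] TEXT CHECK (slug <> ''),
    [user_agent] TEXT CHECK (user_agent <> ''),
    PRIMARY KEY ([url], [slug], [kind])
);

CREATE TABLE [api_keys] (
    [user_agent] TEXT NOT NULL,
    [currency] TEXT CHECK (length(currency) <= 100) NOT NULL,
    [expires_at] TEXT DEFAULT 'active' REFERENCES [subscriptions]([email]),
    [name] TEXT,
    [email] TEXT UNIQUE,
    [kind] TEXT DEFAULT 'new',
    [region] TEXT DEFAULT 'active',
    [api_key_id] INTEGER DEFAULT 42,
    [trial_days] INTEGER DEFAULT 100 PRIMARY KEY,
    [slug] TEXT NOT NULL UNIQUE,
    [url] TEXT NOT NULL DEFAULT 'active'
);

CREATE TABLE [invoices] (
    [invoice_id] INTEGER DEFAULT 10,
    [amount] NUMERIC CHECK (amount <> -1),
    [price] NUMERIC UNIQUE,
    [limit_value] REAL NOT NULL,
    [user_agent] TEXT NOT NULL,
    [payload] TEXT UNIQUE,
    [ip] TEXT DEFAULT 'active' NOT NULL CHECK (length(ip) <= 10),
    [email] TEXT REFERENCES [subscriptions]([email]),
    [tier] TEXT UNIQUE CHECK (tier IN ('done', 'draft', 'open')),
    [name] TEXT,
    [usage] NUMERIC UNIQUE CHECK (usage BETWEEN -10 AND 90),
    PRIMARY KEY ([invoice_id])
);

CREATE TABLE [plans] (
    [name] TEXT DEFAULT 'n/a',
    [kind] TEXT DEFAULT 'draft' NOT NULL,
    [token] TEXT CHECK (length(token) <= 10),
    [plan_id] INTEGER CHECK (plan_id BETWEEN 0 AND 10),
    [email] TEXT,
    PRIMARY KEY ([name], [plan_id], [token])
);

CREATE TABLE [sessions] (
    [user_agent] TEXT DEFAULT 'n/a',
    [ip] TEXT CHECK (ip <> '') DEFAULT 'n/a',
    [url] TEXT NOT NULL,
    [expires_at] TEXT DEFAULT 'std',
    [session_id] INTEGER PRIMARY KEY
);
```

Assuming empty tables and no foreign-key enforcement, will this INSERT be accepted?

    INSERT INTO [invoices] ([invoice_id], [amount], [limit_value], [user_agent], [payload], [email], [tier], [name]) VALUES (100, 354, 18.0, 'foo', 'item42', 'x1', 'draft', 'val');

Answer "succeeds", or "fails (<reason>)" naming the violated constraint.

succeeds

NOT NULL columns: invoice_id is supplied; ip defaults to 'active'; limit_value is supplied; user_agent is supplied.
CHECK constraints: 354 satisfies (amount <> -1); 'draft' satisfies (tier IN ('done', 'draft', 'open')).
No constraint is violated.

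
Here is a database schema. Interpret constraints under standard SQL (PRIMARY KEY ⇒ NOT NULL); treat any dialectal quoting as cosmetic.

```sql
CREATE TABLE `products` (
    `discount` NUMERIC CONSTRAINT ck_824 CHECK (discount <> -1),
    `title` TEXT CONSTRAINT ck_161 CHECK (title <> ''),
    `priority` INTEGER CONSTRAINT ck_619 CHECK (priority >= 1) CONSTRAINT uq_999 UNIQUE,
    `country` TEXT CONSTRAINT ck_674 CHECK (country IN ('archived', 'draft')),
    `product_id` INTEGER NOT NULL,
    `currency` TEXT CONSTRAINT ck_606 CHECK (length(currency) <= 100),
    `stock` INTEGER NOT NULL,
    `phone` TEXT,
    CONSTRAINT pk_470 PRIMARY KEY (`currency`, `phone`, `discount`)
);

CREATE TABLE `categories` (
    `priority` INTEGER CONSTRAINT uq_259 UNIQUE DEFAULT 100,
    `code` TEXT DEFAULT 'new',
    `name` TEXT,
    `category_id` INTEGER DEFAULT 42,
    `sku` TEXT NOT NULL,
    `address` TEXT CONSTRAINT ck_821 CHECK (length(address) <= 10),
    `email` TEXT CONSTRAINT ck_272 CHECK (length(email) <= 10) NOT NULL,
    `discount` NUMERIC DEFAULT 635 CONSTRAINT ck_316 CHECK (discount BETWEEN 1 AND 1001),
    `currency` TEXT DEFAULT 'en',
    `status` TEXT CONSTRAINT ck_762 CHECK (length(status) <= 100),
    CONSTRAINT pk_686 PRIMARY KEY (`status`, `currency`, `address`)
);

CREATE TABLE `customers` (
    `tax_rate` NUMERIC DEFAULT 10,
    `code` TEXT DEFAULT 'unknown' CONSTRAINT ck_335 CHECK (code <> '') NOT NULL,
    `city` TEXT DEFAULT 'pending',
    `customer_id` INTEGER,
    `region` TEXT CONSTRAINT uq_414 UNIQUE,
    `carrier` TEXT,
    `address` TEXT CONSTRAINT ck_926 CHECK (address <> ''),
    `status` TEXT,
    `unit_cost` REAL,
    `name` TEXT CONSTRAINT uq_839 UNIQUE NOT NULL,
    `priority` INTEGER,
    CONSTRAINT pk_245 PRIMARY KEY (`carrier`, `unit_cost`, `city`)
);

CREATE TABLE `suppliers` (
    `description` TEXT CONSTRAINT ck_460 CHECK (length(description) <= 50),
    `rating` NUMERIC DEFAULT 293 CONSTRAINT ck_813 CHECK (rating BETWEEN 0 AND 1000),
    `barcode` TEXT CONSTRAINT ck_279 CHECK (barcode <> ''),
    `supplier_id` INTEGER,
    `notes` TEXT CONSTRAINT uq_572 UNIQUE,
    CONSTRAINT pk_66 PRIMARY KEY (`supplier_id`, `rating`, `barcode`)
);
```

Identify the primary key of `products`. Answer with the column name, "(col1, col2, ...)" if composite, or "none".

A table-level PRIMARY KEY clause names 3 columns: currency, phone, discount.
This is a composite key — the combination is unique, not each column individually.

(currency, phone, discount)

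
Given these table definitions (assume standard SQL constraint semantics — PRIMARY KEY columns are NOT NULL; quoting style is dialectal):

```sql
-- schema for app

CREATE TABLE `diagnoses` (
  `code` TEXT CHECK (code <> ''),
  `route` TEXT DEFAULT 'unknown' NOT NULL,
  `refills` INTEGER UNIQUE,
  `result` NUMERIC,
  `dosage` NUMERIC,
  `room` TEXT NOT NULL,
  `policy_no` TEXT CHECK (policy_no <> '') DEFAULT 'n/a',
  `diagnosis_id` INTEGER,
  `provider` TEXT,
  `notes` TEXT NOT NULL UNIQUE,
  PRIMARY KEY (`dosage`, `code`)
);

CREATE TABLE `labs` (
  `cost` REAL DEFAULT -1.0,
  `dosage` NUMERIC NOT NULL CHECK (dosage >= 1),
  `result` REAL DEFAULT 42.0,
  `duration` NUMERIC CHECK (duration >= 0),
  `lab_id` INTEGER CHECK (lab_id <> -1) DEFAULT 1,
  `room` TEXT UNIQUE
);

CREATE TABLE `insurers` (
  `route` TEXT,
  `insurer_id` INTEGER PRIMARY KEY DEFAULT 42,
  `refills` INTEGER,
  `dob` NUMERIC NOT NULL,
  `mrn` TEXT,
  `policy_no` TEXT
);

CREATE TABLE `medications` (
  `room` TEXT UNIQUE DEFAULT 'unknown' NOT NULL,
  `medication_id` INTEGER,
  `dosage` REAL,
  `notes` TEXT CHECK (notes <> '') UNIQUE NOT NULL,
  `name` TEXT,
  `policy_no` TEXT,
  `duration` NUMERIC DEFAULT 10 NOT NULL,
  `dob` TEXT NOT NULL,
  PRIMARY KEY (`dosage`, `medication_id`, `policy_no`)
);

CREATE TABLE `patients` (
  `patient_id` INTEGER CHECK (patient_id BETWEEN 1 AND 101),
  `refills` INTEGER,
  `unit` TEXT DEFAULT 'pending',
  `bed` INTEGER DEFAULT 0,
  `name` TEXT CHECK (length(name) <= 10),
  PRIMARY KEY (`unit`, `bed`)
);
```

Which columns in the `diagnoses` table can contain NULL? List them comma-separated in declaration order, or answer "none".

refills, result, policy_no, diagnosis_id, provider

- code: part of the PRIMARY KEY, which implies NOT NULL → not nullable.
- route: declared NOT NULL → not nullable.
- refills: UNIQUE does not imply NOT NULL → nullable.
- result: no NOT NULL constraint applies → nullable.
- dosage: part of the PRIMARY KEY, which implies NOT NULL → not nullable.
- room: declared NOT NULL → not nullable.
- policy_no: CHECK does not forbid NULL (a CHECK constraint passes when its expression is NULL) → nullable.
- diagnosis_id: no NOT NULL constraint applies → nullable.
- provider: no NOT NULL constraint applies → nullable.
- notes: declared NOT NULL → not nullable.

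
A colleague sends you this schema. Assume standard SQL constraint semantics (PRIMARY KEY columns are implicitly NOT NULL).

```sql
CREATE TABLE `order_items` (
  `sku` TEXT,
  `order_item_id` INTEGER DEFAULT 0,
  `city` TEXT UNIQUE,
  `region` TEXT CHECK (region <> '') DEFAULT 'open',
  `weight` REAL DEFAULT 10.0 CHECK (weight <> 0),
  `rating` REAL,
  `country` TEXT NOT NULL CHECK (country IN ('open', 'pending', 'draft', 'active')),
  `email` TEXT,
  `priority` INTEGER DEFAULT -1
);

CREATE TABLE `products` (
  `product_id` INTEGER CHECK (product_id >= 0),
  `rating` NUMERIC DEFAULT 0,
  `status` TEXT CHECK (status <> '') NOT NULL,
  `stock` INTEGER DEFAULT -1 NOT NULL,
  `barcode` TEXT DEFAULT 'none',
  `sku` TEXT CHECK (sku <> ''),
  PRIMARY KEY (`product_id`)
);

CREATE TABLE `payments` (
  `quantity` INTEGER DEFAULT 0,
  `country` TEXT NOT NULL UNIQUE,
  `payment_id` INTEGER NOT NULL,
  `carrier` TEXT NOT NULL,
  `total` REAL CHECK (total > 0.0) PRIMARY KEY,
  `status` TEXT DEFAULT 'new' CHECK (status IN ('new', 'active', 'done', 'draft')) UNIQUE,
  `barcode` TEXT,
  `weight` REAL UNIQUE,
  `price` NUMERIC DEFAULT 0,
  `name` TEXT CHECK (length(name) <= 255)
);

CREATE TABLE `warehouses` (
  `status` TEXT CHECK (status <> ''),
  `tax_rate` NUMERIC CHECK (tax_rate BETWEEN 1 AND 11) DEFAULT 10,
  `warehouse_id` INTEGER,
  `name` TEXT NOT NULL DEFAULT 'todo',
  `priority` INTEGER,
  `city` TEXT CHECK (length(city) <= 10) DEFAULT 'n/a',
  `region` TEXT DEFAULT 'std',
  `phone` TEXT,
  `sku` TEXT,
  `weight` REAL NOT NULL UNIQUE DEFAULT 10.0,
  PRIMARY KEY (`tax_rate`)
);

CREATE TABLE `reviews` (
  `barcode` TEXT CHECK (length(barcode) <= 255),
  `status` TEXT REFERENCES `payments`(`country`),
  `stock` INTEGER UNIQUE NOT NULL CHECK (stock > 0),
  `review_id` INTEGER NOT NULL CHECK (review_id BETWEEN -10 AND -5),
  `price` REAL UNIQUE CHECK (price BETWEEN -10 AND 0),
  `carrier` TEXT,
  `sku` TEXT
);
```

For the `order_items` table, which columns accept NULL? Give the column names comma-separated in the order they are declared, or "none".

sku, order_item_id, city, region, weight, rating, email, priority

- sku: no NOT NULL constraint applies → nullable.
- order_item_id: DEFAULT only fills an omitted column; an explicit NULL is still allowed → nullable.
- city: UNIQUE does not imply NOT NULL → nullable.
- region: CHECK does not forbid NULL (a CHECK constraint passes when its expression is NULL) → nullable.
- weight: CHECK does not forbid NULL (a CHECK constraint passes when its expression is NULL) → nullable.
- rating: no NOT NULL constraint applies → nullable.
- country: declared NOT NULL → not nullable.
- email: no NOT NULL constraint applies → nullable.
- priority: DEFAULT only fills an omitted column; an explicit NULL is still allowed → nullable.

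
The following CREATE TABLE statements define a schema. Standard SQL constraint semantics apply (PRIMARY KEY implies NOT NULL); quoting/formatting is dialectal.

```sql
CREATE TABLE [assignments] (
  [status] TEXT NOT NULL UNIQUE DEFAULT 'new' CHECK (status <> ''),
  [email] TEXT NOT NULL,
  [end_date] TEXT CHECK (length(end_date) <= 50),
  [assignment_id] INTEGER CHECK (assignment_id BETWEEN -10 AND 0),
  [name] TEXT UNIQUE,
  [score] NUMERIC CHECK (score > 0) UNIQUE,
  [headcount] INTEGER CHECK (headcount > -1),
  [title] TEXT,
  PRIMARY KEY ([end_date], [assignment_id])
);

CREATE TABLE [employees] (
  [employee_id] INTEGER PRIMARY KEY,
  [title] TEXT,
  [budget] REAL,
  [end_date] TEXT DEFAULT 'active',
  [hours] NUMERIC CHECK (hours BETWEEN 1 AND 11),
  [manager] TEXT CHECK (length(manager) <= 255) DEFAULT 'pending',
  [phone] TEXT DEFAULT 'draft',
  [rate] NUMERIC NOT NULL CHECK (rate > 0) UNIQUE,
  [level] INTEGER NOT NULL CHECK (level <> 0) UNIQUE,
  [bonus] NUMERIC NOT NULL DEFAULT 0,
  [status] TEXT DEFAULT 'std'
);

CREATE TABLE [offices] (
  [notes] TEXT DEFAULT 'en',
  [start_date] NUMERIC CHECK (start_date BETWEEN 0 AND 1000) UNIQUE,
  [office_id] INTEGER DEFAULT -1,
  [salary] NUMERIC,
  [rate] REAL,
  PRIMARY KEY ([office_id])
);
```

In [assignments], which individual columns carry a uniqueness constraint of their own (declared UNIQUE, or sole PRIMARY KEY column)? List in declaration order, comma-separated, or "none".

- status: declared UNIQUE → unique.
- email: no UNIQUE or single-column PK constraint.
- end_date: part of a composite PRIMARY KEY — only the tuple is unique, not this column on its own.
- assignment_id: part of a composite PRIMARY KEY — only the tuple is unique, not this column on its own.
- name: declared UNIQUE → unique.
- score: declared UNIQUE → unique.
- headcount: no UNIQUE or single-column PK constraint.
- title: no UNIQUE or single-column PK constraint.

status, name, score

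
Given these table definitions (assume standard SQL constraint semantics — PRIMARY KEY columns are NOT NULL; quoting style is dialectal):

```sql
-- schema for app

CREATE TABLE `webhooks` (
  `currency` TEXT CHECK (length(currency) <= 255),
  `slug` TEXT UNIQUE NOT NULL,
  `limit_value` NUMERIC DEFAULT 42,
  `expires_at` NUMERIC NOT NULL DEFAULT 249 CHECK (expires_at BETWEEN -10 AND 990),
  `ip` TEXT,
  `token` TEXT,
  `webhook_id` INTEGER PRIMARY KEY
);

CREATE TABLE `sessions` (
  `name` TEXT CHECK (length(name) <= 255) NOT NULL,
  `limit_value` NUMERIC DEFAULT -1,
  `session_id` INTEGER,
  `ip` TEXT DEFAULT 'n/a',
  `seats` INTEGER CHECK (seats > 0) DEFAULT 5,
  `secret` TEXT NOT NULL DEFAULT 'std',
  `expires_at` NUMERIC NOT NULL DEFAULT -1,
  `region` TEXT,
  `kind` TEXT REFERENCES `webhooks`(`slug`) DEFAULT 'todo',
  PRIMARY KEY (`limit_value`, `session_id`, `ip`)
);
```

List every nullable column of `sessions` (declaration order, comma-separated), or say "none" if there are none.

seats, region, kind

- name: declared NOT NULL → not nullable.
- limit_value: part of the PRIMARY KEY, which implies NOT NULL → not nullable.
- session_id: part of the PRIMARY KEY, which implies NOT NULL → not nullable.
- ip: part of the PRIMARY KEY, which implies NOT NULL → not nullable.
- seats: CHECK does not forbid NULL (a CHECK constraint passes when its expression is NULL) → nullable.
- secret: declared NOT NULL → not nullable.
- expires_at: declared NOT NULL → not nullable.
- region: no NOT NULL constraint applies → nullable.
- kind: a foreign key column may be NULL unless separately constrained → nullable.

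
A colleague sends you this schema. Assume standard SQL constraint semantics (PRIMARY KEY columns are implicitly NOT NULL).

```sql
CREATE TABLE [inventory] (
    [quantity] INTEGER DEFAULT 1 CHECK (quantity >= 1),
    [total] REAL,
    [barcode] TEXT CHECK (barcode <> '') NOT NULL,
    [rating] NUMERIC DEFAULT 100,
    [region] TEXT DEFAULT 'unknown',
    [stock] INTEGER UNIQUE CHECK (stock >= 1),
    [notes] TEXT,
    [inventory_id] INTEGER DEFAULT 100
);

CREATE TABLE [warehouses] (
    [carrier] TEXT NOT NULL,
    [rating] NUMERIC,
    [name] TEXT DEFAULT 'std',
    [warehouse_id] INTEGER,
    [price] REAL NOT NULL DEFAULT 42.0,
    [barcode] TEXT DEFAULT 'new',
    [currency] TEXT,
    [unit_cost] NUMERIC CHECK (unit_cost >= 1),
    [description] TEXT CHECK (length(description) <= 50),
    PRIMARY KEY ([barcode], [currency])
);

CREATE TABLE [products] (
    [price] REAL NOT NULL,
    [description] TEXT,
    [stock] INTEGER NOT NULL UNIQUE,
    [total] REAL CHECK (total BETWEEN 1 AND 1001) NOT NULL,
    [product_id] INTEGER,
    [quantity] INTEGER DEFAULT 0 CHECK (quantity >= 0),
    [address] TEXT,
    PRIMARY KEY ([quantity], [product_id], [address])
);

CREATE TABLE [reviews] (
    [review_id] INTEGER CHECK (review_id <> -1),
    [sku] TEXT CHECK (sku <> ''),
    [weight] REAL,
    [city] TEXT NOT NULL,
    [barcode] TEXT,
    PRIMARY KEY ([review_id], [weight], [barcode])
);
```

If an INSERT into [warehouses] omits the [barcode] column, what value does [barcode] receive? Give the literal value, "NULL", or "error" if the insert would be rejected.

barcode has an explicit DEFAULT 'new'.
When the column is omitted from an INSERT, that default is used.

'new'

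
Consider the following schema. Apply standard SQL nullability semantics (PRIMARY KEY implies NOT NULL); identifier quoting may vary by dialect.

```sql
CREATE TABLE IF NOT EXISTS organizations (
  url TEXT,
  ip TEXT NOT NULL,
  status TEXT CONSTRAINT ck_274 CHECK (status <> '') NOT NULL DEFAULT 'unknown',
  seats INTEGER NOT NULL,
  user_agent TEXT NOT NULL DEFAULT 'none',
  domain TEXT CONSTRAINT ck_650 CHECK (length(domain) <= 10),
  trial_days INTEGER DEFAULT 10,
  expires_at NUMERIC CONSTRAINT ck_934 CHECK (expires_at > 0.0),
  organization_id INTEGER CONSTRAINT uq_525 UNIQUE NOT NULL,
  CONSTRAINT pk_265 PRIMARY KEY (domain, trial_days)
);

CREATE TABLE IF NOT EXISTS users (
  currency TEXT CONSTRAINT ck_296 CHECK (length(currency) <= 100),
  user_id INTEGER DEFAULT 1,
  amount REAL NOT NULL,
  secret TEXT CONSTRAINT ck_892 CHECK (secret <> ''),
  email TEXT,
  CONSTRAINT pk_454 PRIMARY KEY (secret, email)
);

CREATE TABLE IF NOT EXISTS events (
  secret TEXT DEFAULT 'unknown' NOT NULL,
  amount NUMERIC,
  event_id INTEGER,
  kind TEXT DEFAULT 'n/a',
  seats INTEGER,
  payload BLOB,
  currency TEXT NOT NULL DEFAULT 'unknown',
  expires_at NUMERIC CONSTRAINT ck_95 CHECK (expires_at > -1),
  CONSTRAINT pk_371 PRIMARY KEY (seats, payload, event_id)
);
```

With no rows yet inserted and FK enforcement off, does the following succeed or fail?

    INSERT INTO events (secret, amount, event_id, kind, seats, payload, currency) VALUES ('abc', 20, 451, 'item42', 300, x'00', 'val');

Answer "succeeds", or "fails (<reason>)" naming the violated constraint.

succeeds

NOT NULL columns: currency is supplied; event_id is supplied; payload is supplied; seats is supplied; secret is supplied.
No constraint is violated.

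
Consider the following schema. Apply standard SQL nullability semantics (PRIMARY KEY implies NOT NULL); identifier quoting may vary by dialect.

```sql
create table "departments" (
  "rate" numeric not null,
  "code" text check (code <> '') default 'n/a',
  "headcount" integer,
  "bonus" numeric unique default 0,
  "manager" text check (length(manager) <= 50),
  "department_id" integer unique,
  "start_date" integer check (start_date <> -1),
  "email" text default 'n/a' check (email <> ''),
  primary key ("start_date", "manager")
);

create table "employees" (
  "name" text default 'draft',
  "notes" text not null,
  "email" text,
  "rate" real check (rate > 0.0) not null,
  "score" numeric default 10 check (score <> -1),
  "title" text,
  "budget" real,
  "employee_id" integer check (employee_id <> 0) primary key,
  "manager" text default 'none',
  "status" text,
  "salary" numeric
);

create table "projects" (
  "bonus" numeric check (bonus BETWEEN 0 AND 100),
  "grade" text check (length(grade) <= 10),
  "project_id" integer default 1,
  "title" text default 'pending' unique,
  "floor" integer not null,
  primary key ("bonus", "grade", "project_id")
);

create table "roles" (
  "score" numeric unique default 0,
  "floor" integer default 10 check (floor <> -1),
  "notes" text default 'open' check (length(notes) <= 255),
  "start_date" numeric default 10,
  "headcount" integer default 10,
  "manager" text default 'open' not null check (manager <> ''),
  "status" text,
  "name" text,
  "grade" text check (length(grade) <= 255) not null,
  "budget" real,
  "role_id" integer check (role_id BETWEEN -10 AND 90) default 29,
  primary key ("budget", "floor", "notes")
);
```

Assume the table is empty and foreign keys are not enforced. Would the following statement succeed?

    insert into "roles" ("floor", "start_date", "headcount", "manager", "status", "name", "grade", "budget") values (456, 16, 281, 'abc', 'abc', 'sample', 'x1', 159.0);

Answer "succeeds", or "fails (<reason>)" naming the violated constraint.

succeeds

NOT NULL columns: budget is supplied; floor is supplied; grade is supplied; manager is supplied; notes defaults to 'open'.
CHECK constraints: 456 satisfies (floor <> -1); 'abc' satisfies (manager <> ''); 'x1' satisfies (length(grade) <= 255).
No constraint is violated.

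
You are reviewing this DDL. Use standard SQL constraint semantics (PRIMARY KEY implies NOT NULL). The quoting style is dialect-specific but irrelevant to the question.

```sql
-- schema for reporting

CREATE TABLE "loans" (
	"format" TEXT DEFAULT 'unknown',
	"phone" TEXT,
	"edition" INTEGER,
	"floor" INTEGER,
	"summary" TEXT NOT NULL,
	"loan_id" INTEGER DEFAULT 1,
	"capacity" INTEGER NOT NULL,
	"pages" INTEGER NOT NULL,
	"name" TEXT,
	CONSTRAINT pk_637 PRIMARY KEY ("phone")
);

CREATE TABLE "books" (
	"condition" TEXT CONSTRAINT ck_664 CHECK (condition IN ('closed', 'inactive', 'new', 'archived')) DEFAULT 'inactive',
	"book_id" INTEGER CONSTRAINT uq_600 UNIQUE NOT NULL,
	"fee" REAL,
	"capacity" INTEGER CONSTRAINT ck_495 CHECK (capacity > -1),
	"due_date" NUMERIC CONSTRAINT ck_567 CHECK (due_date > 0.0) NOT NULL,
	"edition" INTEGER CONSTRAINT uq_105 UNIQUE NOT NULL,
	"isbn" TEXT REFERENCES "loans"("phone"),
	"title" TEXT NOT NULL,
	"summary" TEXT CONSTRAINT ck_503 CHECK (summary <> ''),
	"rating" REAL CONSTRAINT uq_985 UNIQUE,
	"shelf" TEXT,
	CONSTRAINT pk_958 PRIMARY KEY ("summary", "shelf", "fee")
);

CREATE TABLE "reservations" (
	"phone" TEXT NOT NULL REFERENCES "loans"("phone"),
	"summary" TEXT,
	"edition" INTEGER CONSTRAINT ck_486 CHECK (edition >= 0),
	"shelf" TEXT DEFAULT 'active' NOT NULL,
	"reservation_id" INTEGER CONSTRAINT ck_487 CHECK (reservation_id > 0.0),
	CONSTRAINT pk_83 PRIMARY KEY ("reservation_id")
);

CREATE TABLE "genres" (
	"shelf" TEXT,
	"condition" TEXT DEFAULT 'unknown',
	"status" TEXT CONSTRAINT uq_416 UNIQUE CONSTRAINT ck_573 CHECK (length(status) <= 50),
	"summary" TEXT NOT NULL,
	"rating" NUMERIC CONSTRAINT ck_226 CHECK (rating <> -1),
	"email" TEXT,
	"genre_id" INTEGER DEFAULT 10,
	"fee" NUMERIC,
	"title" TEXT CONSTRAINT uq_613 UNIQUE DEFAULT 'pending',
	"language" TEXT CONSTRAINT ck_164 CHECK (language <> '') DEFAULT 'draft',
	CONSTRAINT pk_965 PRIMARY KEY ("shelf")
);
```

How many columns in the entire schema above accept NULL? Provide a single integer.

loans: 5 nullable (format, edition, floor, loan_id, name — PK (phone) and explicit NOT NULL columns excluded).
books: 4 nullable (condition, capacity, isbn, rating — PK (summary, shelf, fee) and explicit NOT NULL columns excluded).
reservations: 2 nullable (summary, edition — PK (reservation_id) and explicit NOT NULL columns excluded).
genres: 8 nullable (condition, status, rating, email, genre_id, fee, title, language — PK (shelf) and explicit NOT NULL columns excluded).
Total: 5 + 4 + 2 + 8 = 19.

19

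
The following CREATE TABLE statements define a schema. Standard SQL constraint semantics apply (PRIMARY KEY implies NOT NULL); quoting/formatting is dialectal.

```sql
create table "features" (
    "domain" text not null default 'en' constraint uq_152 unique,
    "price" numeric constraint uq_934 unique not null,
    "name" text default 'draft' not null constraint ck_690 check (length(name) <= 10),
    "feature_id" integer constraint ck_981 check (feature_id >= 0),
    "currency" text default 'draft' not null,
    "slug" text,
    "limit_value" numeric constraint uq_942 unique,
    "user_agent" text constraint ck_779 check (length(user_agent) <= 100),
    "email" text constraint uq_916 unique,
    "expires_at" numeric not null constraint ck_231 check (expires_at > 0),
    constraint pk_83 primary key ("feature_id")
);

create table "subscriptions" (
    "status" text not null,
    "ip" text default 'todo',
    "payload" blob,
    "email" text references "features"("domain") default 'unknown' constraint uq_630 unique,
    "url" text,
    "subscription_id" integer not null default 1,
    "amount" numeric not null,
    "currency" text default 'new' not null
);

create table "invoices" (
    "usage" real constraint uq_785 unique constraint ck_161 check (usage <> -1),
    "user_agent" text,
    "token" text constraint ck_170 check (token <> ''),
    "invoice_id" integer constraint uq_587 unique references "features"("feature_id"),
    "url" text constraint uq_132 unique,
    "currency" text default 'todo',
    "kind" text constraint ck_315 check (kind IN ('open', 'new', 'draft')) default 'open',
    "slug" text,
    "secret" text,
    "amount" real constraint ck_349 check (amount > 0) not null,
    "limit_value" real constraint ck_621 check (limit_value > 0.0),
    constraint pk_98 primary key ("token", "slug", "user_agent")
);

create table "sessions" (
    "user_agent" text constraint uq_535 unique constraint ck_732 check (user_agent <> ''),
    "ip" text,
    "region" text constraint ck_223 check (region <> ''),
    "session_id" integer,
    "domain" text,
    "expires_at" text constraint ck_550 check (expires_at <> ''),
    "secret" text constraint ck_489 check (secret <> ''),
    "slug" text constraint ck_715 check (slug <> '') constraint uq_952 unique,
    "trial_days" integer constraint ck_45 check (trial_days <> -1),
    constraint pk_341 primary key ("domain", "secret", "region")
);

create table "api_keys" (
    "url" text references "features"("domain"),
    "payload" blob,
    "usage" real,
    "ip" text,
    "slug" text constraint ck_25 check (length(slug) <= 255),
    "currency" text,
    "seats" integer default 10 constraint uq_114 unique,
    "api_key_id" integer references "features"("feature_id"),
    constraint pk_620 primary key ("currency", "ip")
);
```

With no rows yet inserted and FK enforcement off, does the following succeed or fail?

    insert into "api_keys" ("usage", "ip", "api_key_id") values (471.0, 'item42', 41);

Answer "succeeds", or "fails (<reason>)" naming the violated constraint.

currency is omitted from the column list and has no DEFAULT, so it would receive NULL.
But currency is part of the PRIMARY KEY (implied NOT NULL).

fails (NOT NULL on currency)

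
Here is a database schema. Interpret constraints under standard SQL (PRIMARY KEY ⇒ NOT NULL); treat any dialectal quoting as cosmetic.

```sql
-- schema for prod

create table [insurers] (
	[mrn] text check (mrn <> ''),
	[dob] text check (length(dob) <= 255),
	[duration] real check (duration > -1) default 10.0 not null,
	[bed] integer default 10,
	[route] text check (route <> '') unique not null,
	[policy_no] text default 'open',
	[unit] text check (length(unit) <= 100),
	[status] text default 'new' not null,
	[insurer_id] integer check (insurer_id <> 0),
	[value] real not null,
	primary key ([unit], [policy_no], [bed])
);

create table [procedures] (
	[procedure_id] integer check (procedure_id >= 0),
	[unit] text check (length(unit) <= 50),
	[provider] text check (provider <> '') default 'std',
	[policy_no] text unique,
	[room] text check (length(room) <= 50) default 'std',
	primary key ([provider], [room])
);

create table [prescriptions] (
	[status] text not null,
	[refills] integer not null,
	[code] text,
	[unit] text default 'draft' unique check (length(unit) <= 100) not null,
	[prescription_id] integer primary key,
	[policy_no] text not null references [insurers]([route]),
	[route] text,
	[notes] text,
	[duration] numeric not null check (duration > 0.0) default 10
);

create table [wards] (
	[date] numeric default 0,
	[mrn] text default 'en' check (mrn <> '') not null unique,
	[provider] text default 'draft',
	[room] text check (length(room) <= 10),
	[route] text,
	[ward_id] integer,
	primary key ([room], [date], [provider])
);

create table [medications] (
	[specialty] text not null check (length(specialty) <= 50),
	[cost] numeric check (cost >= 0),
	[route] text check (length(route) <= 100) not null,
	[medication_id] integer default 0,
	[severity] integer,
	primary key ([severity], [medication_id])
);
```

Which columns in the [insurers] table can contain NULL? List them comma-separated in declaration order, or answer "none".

- mrn: CHECK does not forbid NULL (a CHECK constraint passes when its expression is NULL) → nullable.
- dob: CHECK does not forbid NULL (a CHECK constraint passes when its expression is NULL) → nullable.
- duration: declared NOT NULL → not nullable.
- bed: part of the PRIMARY KEY, which implies NOT NULL → not nullable.
- route: declared NOT NULL → not nullable.
- policy_no: part of the PRIMARY KEY, which implies NOT NULL → not nullable.
- unit: part of the PRIMARY KEY, which implies NOT NULL → not nullable.
- status: declared NOT NULL → not nullable.
- insurer_id: CHECK does not forbid NULL (a CHECK constraint passes when its expression is NULL) → nullable.
- value: declared NOT NULL → not nullable.

mrn, dob, insurer_id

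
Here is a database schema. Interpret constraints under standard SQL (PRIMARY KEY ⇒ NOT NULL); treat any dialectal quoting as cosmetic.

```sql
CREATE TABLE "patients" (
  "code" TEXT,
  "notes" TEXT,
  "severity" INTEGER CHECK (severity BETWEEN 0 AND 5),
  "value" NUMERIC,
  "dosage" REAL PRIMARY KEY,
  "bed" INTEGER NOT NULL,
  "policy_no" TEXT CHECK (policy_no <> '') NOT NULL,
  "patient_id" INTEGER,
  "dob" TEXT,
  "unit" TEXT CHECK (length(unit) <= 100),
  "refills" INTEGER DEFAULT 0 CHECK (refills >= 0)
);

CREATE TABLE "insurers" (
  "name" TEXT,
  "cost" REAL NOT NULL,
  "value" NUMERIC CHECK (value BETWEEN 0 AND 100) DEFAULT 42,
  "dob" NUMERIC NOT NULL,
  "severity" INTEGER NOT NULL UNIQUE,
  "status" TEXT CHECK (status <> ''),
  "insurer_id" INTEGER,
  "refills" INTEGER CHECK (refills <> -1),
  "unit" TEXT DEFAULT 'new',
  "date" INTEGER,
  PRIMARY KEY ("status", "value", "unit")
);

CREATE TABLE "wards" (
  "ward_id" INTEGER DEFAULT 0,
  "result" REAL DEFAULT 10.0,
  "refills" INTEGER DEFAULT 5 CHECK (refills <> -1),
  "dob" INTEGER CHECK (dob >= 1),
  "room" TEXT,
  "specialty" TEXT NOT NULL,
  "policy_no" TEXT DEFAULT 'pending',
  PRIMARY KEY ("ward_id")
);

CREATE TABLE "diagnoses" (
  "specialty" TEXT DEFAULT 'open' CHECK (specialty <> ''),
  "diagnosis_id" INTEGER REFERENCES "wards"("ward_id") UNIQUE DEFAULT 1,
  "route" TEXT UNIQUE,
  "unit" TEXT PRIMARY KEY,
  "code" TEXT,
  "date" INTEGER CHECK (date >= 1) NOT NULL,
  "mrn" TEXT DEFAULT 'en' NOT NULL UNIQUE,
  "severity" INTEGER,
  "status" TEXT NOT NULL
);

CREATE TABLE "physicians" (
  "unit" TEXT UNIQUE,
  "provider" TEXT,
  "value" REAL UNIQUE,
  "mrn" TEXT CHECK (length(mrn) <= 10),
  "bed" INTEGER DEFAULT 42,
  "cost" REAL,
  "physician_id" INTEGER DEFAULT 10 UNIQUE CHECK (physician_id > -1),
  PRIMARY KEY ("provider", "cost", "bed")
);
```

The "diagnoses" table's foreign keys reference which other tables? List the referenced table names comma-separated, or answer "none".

wards

- diagnosis_id REFERENCES wards(ward_id).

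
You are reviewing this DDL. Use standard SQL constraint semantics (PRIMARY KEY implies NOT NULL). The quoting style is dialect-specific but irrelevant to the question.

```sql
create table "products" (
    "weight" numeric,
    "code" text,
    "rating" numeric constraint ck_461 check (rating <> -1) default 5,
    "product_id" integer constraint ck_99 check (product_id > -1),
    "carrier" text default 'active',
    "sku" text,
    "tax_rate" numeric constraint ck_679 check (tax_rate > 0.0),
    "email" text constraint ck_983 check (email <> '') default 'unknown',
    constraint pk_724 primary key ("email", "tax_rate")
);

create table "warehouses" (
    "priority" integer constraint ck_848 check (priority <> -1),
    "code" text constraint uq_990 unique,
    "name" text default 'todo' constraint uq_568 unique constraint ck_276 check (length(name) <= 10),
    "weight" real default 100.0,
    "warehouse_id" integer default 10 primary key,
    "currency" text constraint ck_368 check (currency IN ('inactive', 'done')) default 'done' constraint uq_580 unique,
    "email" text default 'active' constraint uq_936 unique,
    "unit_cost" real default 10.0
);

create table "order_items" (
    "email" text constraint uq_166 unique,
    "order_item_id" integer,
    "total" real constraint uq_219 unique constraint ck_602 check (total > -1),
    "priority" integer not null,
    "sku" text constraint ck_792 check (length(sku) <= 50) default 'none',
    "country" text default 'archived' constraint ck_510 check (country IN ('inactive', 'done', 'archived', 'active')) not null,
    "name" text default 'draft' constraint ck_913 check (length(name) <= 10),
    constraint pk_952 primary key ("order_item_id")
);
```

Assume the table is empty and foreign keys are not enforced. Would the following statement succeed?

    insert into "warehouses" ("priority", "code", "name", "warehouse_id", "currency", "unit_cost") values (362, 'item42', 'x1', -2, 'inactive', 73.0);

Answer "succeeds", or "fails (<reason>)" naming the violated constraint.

NOT NULL columns: warehouse_id is supplied.
CHECK constraints: 362 satisfies (priority <> -1); 'x1' satisfies (length(name) <= 10); 'inactive' satisfies (currency IN ('inactive', 'done')).
No constraint is violated.

succeeds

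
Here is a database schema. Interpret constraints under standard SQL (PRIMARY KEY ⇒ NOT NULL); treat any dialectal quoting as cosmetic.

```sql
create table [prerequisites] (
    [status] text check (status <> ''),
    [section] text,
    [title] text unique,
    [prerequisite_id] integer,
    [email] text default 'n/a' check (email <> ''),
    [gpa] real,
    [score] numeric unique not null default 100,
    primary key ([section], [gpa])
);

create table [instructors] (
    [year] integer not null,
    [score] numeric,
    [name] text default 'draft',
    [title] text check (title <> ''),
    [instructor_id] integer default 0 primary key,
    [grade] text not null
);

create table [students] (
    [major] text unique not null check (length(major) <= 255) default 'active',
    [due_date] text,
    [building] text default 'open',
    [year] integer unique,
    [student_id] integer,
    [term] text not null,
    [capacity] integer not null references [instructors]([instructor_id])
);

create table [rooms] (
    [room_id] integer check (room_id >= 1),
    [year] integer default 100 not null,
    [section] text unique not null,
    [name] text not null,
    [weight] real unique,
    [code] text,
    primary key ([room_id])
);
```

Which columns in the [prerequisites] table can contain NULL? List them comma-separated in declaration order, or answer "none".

- status: CHECK does not forbid NULL (a CHECK constraint passes when its expression is NULL) → nullable.
- section: part of the PRIMARY KEY, which implies NOT NULL → not nullable.
- title: UNIQUE does not imply NOT NULL → nullable.
- prerequisite_id: no NOT NULL constraint applies → nullable.
- email: CHECK does not forbid NULL (a CHECK constraint passes when its expression is NULL) → nullable.
- gpa: part of the PRIMARY KEY, which implies NOT NULL → not nullable.
- score: declared NOT NULL → not nullable.

status, title, prerequisite_id, email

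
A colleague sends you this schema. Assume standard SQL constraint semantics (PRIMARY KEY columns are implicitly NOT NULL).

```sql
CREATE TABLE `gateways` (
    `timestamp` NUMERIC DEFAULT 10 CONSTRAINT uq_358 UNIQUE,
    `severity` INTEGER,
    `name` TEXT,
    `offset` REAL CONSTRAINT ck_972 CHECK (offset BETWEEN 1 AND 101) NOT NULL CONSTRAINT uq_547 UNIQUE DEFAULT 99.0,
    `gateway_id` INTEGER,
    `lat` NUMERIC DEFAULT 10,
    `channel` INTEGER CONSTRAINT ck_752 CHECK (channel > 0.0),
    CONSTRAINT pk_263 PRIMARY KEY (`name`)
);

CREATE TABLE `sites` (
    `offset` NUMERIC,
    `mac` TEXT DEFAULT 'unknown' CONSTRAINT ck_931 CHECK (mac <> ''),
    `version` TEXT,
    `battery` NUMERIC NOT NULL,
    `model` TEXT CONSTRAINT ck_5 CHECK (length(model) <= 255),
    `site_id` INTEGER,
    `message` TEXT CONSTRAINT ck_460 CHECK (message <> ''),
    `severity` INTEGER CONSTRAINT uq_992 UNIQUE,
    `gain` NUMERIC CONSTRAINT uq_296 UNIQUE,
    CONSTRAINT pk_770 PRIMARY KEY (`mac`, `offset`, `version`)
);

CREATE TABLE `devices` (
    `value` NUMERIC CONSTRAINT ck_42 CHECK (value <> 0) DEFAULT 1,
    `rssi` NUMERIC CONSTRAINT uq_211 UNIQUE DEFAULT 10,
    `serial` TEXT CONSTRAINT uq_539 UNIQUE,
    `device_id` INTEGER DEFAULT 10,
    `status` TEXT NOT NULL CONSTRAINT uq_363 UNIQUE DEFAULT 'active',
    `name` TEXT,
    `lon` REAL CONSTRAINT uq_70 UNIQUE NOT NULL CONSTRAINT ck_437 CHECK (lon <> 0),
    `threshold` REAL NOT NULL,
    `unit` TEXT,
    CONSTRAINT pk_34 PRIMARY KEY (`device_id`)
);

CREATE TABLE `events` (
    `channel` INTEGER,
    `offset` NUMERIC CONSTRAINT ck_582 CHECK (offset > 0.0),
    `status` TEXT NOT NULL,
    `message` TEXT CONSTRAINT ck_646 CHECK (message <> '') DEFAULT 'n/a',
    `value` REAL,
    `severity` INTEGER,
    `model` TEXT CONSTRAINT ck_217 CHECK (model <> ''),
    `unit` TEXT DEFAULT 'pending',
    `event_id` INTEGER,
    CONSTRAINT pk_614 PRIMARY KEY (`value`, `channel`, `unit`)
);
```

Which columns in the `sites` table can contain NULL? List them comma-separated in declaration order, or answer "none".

- offset: part of the PRIMARY KEY, which implies NOT NULL → not nullable.
- mac: part of the PRIMARY KEY, which implies NOT NULL → not nullable.
- version: part of the PRIMARY KEY, which implies NOT NULL → not nullable.
- battery: declared NOT NULL → not nullable.
- model: CHECK does not forbid NULL (a CHECK constraint passes when its expression is NULL) → nullable.
- site_id: no NOT NULL constraint applies → nullable.
- message: CHECK does not forbid NULL (a CHECK constraint passes when its expression is NULL) → nullable.
- severity: UNIQUE does not imply NOT NULL → nullable.
- gain: UNIQUE does not imply NOT NULL → nullable.

model, site_id, message, severity, gain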